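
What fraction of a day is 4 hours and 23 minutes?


0.1826 (18.26%)

Total minutes: 4×60 + 23 = 263
Day = 24×60 = 1440 minutes
Fraction = 263/1440 ≈ 0.1826
As a percentage: 263/1440 × 100 ≈ 18.26%


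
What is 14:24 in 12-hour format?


2:24 PM

Hour: 14
14 - 12 = 2 → PM


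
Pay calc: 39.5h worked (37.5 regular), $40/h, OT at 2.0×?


Regular: 37.5h × $40 = $1500.00
Overtime: 39.5 - 37.5 = 2.0h
OT pay: 2.0h × $40 × 2.0 = $160.00
Total = $1500.00 + $160.00 = $1660.00

$1660.00


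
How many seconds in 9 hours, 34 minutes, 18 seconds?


Hours: 9 × 3600 = 32400
Minutes: 34 × 60 = 2040
Seconds: 18
Total = 32400 + 2040 + 18 = 34458

34458 seconds


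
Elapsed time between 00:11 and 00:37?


End time in minutes: 0×60 + 37 = 37
Start time in minutes: 0×60 + 11 = 11
Difference = 37 - 11 = 26 minutes
= 0 hours 26 minutes

0h 26m


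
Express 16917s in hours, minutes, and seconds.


4h 41m 57s

Hours: 16917 ÷ 3600 = 4 remainder 2517
Minutes: 2517 ÷ 60 = 41 remainder 57
Seconds: 57


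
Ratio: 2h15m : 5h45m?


9:23 (0.39)

Duration 1: 135 minutes
Duration 2: 345 minutes
Ratio = 135:345
GCD = 15
Simplified = 9:23
As a decimal: 9/23 ≈ 0.39


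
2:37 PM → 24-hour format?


14:37

Input: 2:37 PM
PM: 2 + 12 = 14


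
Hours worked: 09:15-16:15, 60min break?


Total time = (16×60+15) - (9×60+15)
= 975 - 555 = 420 min
Minus break: 420 - 60 = 360 min
= 6h 0m

6h 0m (360 minutes)


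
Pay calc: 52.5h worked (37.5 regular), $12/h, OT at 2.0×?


$810.00

Regular: 37.5h × $12 = $450.00
Overtime: 52.5 - 37.5 = 15.0h
OT pay: 15.0h × $12 × 2.0 = $360.00
Total = $450.00 + $360.00 = $810.00


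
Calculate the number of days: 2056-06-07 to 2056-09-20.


From June 7, 2056 to September 20, 2056
Rest of June 2056: 30 - 7 = 23
Full months: July 31, August 31
Days into September 2056: 20
Total = 23 + 31 + 31 + 20 = 105 days

105 days


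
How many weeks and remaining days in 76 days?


Weeks: 76 ÷ 7 = 10 remainder 6

10 weeks 6 days


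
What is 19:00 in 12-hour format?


7:00 PM

Hour: 19
19 - 12 = 7 → PM


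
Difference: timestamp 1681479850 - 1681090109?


389741 seconds (108.3 hours / 4.51 days)

Difference = 1681479850 - 1681090109 = 389741 seconds
In hours: 389741 / 3600 ≈ 108.3
In days: 389741 / 86400 ≈ 4.51


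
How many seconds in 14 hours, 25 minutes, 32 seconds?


Hours: 14 × 3600 = 50400
Minutes: 25 × 60 = 1500
Seconds: 32
Total = 50400 + 1500 + 32 = 51932

51932 seconds


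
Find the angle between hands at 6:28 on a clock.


Hour hand = 6×30 + 28×0.5 = 194.0°
Minute hand = 28×6 = 168°
Difference = |194.0 - 168| = 26.0°

26.0°


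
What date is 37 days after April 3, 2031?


Start: April 3, 2031
Add 37 days
April 3 → May 1: 30 - 3 + 1 = 28 days (37 - 28 = 9 left)
May 1 + 9 = May 10, 2031

May 10, 2031


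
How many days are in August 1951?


31 days

Month: August (month 8)
August has 31 days


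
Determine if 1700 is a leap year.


No

Rules: divisible by 4 AND (not by 100 OR by 400)
1700 ÷ 4 = 425 exactly → divisible by 4
1700 ÷ 100 = 17 exactly → divisible by 100
1700 ÷ 400 = 4 remainder 100 → not divisible by 400
Divisible by 100 but not by 400 → not a leap year


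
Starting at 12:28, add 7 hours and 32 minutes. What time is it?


20:00

Start: 748 minutes from midnight
Add: 452 minutes
Total: 1200 minutes
Hours: 1200 ÷ 60 = 20 remainder 0


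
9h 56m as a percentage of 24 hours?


0.4139 (41.39%)

Total minutes: 9×60 + 56 = 596
Day = 24×60 = 1440 minutes
Fraction = 596/1440 ≈ 0.4139
As a percentage: 596/1440 × 100 ≈ 41.39%


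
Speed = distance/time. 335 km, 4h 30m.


74.4 km/h

Distance: 335 km
Time: 4h 30m = 270 min = 270/60 = 9/2 hours
Speed = 335 ÷ (9/2) = 335 × 2 / 9 = 670/9 ≈ 74.4 km/h


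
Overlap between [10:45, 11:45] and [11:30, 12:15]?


15 minutes

Meeting A: 645-705 (in minutes from midnight)
Meeting B: 690-735
Overlap start = max(645, 690) = 690
Overlap end = min(705, 735) = 705
Overlap = max(0, 705 - 690) = 15 min


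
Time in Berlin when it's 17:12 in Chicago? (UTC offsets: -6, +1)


00:12 (next day)

Time difference = UTC+1 - UTC-6 = +7 hours
New hour = (17 + 7) mod 24
= 24 mod 24 = 0
Minutes unchanged → 00:12; 24 ≥ 24 → next day


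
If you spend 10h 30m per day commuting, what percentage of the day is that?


43.8%

Time: 630 minutes
Day: 1440 minutes
Percentage = (630/1440) × 100 ≈ 43.8%


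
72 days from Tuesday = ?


Thursday

Start: Tuesday (index 1)
(1 + 72) mod 7
= 73 mod 7
= 3
Index 3 → Thursday


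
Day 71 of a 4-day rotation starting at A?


Shift C

Shifts: A, B, C, D
Start: A (index 0)
Day 71: (0 + 71 - 1) mod 4
= 70 mod 4
= 2
Index 2 → shift C


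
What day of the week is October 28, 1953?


Zeller's congruence:
q=28, m=10, k=53, j=19
h = (28 + ⌊13×11/5⌋ + 53 + ⌊53/4⌋ + ⌊19/4⌋ - 2×19) mod 7
= (28 + 28 + 53 + 13 + 4 - 38) mod 7
= 88 mod 7 = 4
h=4 → Wednesday

Wednesday


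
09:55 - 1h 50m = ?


Start: 595 minutes from midnight
Subtract: 110 minutes
Remaining: 595 - 110 = 485
Hours: 8, Minutes: 5

08:05


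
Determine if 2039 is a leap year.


Rules: divisible by 4 AND (not by 100 OR by 400)
2039 ÷ 4 = 509 remainder 3 → not divisible by 4
Not divisible by 4 → not a leap year

No


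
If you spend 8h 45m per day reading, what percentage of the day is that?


36.5%

Time: 525 minutes
Day: 1440 minutes
Percentage = (525/1440) × 100 ≈ 36.5%


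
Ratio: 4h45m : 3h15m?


19:13 (1.46)

Duration 1: 285 minutes
Duration 2: 195 minutes
Ratio = 285:195
GCD = 15
Simplified = 19:13
As a decimal: 19/13 ≈ 1.46


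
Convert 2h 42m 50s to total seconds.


Hours: 2 × 3600 = 7200
Minutes: 42 × 60 = 2520
Seconds: 50
Total = 7200 + 2520 + 50 = 9770

9770 seconds


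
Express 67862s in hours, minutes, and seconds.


Hours: 67862 ÷ 3600 = 18 remainder 3062
Minutes: 3062 ÷ 60 = 51 remainder 2
Seconds: 2

18h 51m 2s


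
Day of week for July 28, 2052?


Zeller's congruence:
q=28, m=7, k=52, j=20
h = (28 + ⌊13×8/5⌋ + 52 + ⌊52/4⌋ + ⌊20/4⌋ - 2×20) mod 7
= (28 + 20 + 52 + 13 + 5 - 40) mod 7
= 78 mod 7 = 1
h=1 → Sunday

Sunday


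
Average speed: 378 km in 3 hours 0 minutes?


Distance: 378 km
Time: 3 hours
Speed = 378 / 3 = 126.0 km/h

126.0 km/h


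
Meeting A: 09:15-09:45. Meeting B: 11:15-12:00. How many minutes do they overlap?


0 minutes

Meeting A: 555-585 (in minutes from midnight)
Meeting B: 675-720
Overlap start = max(555, 675) = 675
Overlap end = min(585, 720) = 585
Overlap = max(0, 585 - 675) = 0 min


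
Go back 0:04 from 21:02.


Start: 1262 minutes from midnight
Subtract: 4 minutes
Remaining: 1262 - 4 = 1258
Hours: 20, Minutes: 58

20:58


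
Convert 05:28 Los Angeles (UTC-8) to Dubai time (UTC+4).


17:28

Time difference = UTC+4 - UTC-8 = +12 hours
New hour = (5 + 12) mod 24
= 17 mod 24 = 17
Minutes unchanged → 17:28


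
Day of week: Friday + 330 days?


Saturday

Start: Friday (index 4)
(4 + 330) mod 7
= 334 mod 7
= 5
Index 5 → Saturday


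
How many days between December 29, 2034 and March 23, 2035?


From December 29, 2034 to March 23, 2035
Rest of December 2034: 31 - 29 = 2
Full months: January 31, February 2035 28
Days into March 2035: 23
Total = 2 + 31 + 28 + 23 = 84 days

84 days


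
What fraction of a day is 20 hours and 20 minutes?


0.8472 (84.72%)

Total minutes: 20×60 + 20 = 1220
Day = 24×60 = 1440 minutes
Fraction = 1220/1440 ≈ 0.8472
As a percentage: 1220/1440 × 100 ≈ 84.72%


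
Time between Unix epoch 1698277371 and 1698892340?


614969 seconds (170.8 hours / 7.12 days)

Difference = 1698892340 - 1698277371 = 614969 seconds
In hours: 614969 / 3600 ≈ 170.8
In days: 614969 / 86400 ≈ 7.12


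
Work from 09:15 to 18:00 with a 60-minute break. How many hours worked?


Total time = (18×60+0) - (9×60+15)
= 1080 - 555 = 525 min
Minus break: 525 - 60 = 465 min
= 7h 45m

7h 45m (465 minutes)


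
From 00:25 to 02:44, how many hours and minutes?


2h 19m

End time in minutes: 2×60 + 44 = 164
Start time in minutes: 0×60 + 25 = 25
Difference = 164 - 25 = 139 minutes
= 2 hours 19 minutes


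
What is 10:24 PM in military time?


22:24

Input: 10:24 PM
PM: 10 + 12 = 22


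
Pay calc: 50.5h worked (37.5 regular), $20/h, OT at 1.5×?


Regular: 37.5h × $20 = $750.00
Overtime: 50.5 - 37.5 = 13.0h
OT pay: 13.0h × $20 × 1.5 = $390.00
Total = $750.00 + $390.00 = $1140.00

$1140.00


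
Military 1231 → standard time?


Hour: 12
12 → 12 PM (noon)

12:31 PM


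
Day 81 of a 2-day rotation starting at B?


Shift B

Shifts: A, B
Start: B (index 1)
Day 81: (1 + 81 - 1) mod 2
= 81 mod 2
= 1
Index 1 → shift B


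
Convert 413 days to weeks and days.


Weeks: 413 ÷ 7 = 59 remainder 0

59 weeks 0 days


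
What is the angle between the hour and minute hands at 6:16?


Hour hand = 6×30 + 16×0.5 = 188.0°
Minute hand = 16×6 = 96°
Difference = |188.0 - 96| = 92.0°

92.0°


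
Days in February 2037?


28 days

Month: February (month 2)
February: 28 or 29 (leap year)
2037 leap year? No


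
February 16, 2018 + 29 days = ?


March 17, 2018

Start: February 16, 2018
Add 29 days
February 16 → March 1: 28 - 16 + 1 = 13 days (29 - 13 = 16 left)
March 1 + 16 = March 17, 2018


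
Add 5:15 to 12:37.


Start: 757 minutes from midnight
Add: 315 minutes
Total: 1072 minutes
Hours: 1072 ÷ 60 = 17 remainder 52

17:52


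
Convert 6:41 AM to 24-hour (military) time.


Input: 6:41 AM
AM hour stays: 6

06:41


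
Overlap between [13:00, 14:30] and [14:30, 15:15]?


Meeting A: 780-870 (in minutes from midnight)
Meeting B: 870-915
Overlap start = max(780, 870) = 870
Overlap end = min(870, 915) = 870
Overlap = max(0, 870 - 870) = 0 min

0 minutes


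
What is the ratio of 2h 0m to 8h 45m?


8:35 (0.23)

Duration 1: 120 minutes
Duration 2: 525 minutes
Ratio = 120:525
GCD = 15
Simplified = 8:35
As a decimal: 8/35 ≈ 0.23


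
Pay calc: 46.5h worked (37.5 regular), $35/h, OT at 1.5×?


Regular: 37.5h × $35 = $1312.50
Overtime: 46.5 - 37.5 = 9.0h
OT pay: 9.0h × $35 × 1.5 = $472.50
Total = $1312.50 + $472.50 = $1785.00

$1785.00


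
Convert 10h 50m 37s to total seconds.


39037 seconds

Hours: 10 × 3600 = 36000
Minutes: 50 × 60 = 3000
Seconds: 37
Total = 36000 + 3000 + 37 = 39037


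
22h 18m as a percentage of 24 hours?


0.9292 (92.92%)

Total minutes: 22×60 + 18 = 1338
Day = 24×60 = 1440 minutes
Fraction = 1338/1440 ≈ 0.9292
As a percentage: 1338/1440 × 100 ≈ 92.92%


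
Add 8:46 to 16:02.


Start: 962 minutes from midnight
Add: 526 minutes
Total: 1488 minutes
Hours: 1488 ÷ 60 = 24 remainder 48
24 ≥ 24 → 24 - 24 = 0 (next day)

00:48 (next day)


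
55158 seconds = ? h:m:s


15h 19m 18s

Hours: 55158 ÷ 3600 = 15 remainder 1158
Minutes: 1158 ÷ 60 = 19 remainder 18
Seconds: 18


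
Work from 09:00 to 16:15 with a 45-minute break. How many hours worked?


Total time = (16×60+15) - (9×60+0)
= 975 - 540 = 435 min
Minus break: 435 - 45 = 390 min
= 6h 30m

6h 30m (390 minutes)


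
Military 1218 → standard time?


12:18 PM

Hour: 12
12 → 12 PM (noon)


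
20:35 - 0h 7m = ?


Start: 1235 minutes from midnight
Subtract: 7 minutes
Remaining: 1235 - 7 = 1228
Hours: 20, Minutes: 28

20:28


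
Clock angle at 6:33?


1.5°

Hour hand = 6×30 + 33×0.5 = 196.5°
Minute hand = 33×6 = 198°
Difference = |196.5 - 198| = 1.5°


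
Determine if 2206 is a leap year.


Rules: divisible by 4 AND (not by 100 OR by 400)
2206 ÷ 4 = 551 remainder 2 → not divisible by 4
Not divisible by 4 → not a leap year

No


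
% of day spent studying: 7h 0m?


29.2%

Time: 420 minutes
Day: 1440 minutes
Percentage = (420/1440) × 100 ≈ 29.2%


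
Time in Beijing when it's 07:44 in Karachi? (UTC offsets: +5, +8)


Time difference = UTC+8 - UTC+5 = +3 hours
New hour = (7 + 3) mod 24
= 10 mod 24 = 10
Minutes unchanged → 10:44

10:44


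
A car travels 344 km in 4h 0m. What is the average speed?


86.0 km/h

Distance: 344 km
Time: 4 hours
Speed = 344 / 4 = 86.0 km/h


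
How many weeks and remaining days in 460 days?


65 weeks 5 days

Weeks: 460 ÷ 7 = 65 remainder 5


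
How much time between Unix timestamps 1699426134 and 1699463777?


Difference = 1699463777 - 1699426134 = 37643 seconds
In hours: 37643 / 3600 ≈ 10.5
In days: 37643 / 86400 ≈ 0.44

37643 seconds (10.5 hours / 0.44 days)


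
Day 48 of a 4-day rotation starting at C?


Shift B

Shifts: A, B, C, D
Start: C (index 2)
Day 48: (2 + 48 - 1) mod 4
= 49 mod 4
= 1
Index 1 → shift B


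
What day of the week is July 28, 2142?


Saturday

Zeller's congruence:
q=28, m=7, k=42, j=21
h = (28 + ⌊13×8/5⌋ + 42 + ⌊42/4⌋ + ⌊21/4⌋ - 2×21) mod 7
= (28 + 20 + 42 + 10 + 5 - 42) mod 7
= 63 mod 7 = 0
h=0 → Saturday


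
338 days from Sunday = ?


Tuesday

Start: Sunday (index 6)
(6 + 338) mod 7
= 344 mod 7
= 1
Index 1 → Tuesday


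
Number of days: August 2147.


31 days

Month: August (month 8)
August has 31 days


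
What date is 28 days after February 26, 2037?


March 26, 2037

Start: February 26, 2037
Add 28 days
February 26 → March 1: 28 - 26 + 1 = 3 days (28 - 3 = 25 left)
March 1 + 25 = March 26, 2037


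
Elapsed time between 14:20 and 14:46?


End time in minutes: 14×60 + 46 = 886
Start time in minutes: 14×60 + 20 = 860
Difference = 886 - 860 = 26 minutes
= 0 hours 26 minutes

0h 26m


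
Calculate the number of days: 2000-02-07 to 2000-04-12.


65 days

From February 7, 2000 to April 12, 2000
Rest of February 2000: 29 - 7 = 22
Full months: March 31
Days into April 2000: 12
Total = 22 + 31 + 12 = 65 days


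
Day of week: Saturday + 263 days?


Wednesday

Start: Saturday (index 5)
(5 + 263) mod 7
= 268 mod 7
= 2
Index 2 → Wednesday


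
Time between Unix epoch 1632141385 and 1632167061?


Difference = 1632167061 - 1632141385 = 25676 seconds
In hours: 25676 / 3600 ≈ 7.1
In days: 25676 / 86400 ≈ 0.30

25676 seconds (7.1 hours / 0.30 days)


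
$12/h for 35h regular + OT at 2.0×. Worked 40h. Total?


$540.00

Regular: 35h × $12 = $420.00
Overtime: 40 - 35 = 5h
OT pay: 5h × $12 × 2.0 = $120.00
Total = $420.00 + $120.00 = $540.00


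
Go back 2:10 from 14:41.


Start: 881 minutes from midnight
Subtract: 130 minutes
Remaining: 881 - 130 = 751
Hours: 12, Minutes: 31

12:31


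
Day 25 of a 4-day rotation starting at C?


Shifts: A, B, C, D
Start: C (index 2)
Day 25: (2 + 25 - 1) mod 4
= 26 mod 4
= 2
Index 2 → shift C

Shift C


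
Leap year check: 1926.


Rules: divisible by 4 AND (not by 100 OR by 400)
1926 ÷ 4 = 481 remainder 2 → not divisible by 4
Not divisible by 4 → not a leap year

No


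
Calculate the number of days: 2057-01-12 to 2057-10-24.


From January 12, 2057 to October 24, 2057
Rest of January 2057: 31 - 12 = 19
Full months: February 2057 28, March 31, April 30, May 31, June 30, July 31, August 31, September 30
Days into October 2057: 24
Total = 19 + 28 + 31 + 30 + 31 + 30 + 31 + 31 + 30 + 24 = 285 days

285 days


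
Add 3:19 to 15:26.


18:45

Start: 926 minutes from midnight
Add: 199 minutes
Total: 1125 minutes
Hours: 1125 ÷ 60 = 18 remainder 45


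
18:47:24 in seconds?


Hours: 18 × 3600 = 64800
Minutes: 47 × 60 = 2820
Seconds: 24
Total = 64800 + 2820 + 24 = 67644

67644 seconds


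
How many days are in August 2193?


31 days

Month: August (month 8)
August has 31 days


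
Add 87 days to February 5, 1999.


Start: February 5, 1999
Add 87 days
February 5 → March 1: 28 - 5 + 1 = 24 days (87 - 24 = 63 left)
March 1 → April 1: 31 - 1 + 1 = 31 days (63 - 31 = 32 left)
April 1 → May 1: 30 - 1 + 1 = 30 days (32 - 30 = 2 left)
May 1 + 2 = May 3, 1999

May 3, 1999


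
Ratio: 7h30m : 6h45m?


Duration 1: 450 minutes
Duration 2: 405 minutes
Ratio = 450:405
GCD = 45
Simplified = 10:9
As a decimal: 10/9 ≈ 1.11

10:9 (1.11)


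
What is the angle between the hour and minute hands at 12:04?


22.0°

Hour hand (12 ≡ 0 on the dial): 0×30 + 4×0.5 = 2.0°
Minute hand = 4×6 = 24°
Difference = |2.0 - 24| = 22.0°


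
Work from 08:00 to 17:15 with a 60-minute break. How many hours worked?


8h 15m (495 minutes)

Total time = (17×60+15) - (8×60+0)
= 1035 - 480 = 555 min
Minus break: 555 - 60 = 495 min
= 8h 15m


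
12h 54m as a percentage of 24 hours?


0.5375 (53.75%)

Total minutes: 12×60 + 54 = 774
Day = 24×60 = 1440 minutes
Fraction = 774/1440 = 0.5375
As a percentage: 774/1440 × 100 = 53.75%


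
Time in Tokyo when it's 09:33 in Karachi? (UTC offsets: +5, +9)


Time difference = UTC+9 - UTC+5 = +4 hours
New hour = (9 + 4) mod 24
= 13 mod 24 = 13
Minutes unchanged → 13:33

13:33


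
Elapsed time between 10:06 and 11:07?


End time in minutes: 11×60 + 7 = 667
Start time in minutes: 10×60 + 6 = 606
Difference = 667 - 606 = 61 minutes
= 1 hours 1 minutes

1h 1m


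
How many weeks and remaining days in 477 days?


68 weeks 1 days

Weeks: 477 ÷ 7 = 68 remainder 1


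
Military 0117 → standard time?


1:17 AM

Hour: 1
1 < 12 → AM


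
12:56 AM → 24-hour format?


00:56

Input: 12:56 AM
12 AM → 00 (midnight)


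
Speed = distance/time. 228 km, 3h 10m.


72.0 km/h

Distance: 228 km
Time: 3h 10m = 190 min = 190/60 = 19/6 hours
Speed = 228 ÷ (19/6) = 228 × 6 / 19 = 1368/19 = 72.0 km/h


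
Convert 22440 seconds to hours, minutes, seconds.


Hours: 22440 ÷ 3600 = 6 remainder 840
Minutes: 840 ÷ 60 = 14 remainder 0
Seconds: 0

6h 14m 0s


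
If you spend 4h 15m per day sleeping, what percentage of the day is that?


17.7%

Time: 255 minutes
Day: 1440 minutes
Percentage = (255/1440) × 100 ≈ 17.7%


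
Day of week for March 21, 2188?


Zeller's congruence:
q=21, m=3, k=88, j=21
h = (21 + ⌊13×4/5⌋ + 88 + ⌊88/4⌋ + ⌊21/4⌋ - 2×21) mod 7
= (21 + 10 + 88 + 22 + 5 - 42) mod 7
= 104 mod 7 = 6
h=6 → Friday

Friday


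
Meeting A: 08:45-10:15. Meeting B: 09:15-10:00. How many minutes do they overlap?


Meeting A: 525-615 (in minutes from midnight)
Meeting B: 555-600
Overlap start = max(525, 555) = 555
Overlap end = min(615, 600) = 600
Overlap = max(0, 600 - 555) = 45 min

45 minutes


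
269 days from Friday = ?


Start: Friday (index 4)
(4 + 269) mod 7
= 273 mod 7
= 0
Index 0 → Monday

Monday


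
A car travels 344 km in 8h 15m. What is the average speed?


Distance: 344 km
Time: 8h 15m = 495 min = 495/60 = 33/4 hours
Speed = 344 ÷ (33/4) = 344 × 4 / 33 = 1376/33 ≈ 41.7 km/h

41.7 km/h


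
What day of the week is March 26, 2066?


Zeller's congruence:
q=26, m=3, k=66, j=20
h = (26 + ⌊13×4/5⌋ + 66 + ⌊66/4⌋ + ⌊20/4⌋ - 2×20) mod 7
= (26 + 10 + 66 + 16 + 5 - 40) mod 7
= 83 mod 7 = 6
h=6 → Friday

Friday


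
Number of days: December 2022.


Month: December (month 12)
December has 31 days

31 days


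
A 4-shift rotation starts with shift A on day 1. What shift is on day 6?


Shifts: A, B, C, D
Start: A (index 0)
Day 6: (0 + 6 - 1) mod 4
= 5 mod 4
= 1
Index 1 → shift B

Shift B


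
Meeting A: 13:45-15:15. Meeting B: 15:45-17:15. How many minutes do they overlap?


Meeting A: 825-915 (in minutes from midnight)
Meeting B: 945-1035
Overlap start = max(825, 945) = 945
Overlap end = min(915, 1035) = 915
Overlap = max(0, 915 - 945) = 0 min

0 minutes


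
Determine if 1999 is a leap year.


No

Rules: divisible by 4 AND (not by 100 OR by 400)
1999 ÷ 4 = 499 remainder 3 → not divisible by 4
Not divisible by 4 → not a leap year


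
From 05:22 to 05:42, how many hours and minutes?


0h 20m

End time in minutes: 5×60 + 42 = 342
Start time in minutes: 5×60 + 22 = 322
Difference = 342 - 322 = 20 minutes
= 0 hours 20 minutes


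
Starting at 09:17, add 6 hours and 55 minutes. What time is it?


16:12

Start: 557 minutes from midnight
Add: 415 minutes
Total: 972 minutes
Hours: 972 ÷ 60 = 16 remainder 12


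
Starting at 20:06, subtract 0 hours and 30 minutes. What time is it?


Start: 1206 minutes from midnight
Subtract: 30 minutes
Remaining: 1206 - 30 = 1176
Hours: 19, Minutes: 36

19:36


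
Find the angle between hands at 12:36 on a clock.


Hour hand (12 ≡ 0 on the dial): 0×30 + 36×0.5 = 18.0°
Minute hand = 36×6 = 216°
Difference = |18.0 - 216| = 198.0°
Since > 180°: 360 - 198.0 = 162.0°

162.0°


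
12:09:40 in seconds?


Hours: 12 × 3600 = 43200
Minutes: 9 × 60 = 540
Seconds: 40
Total = 43200 + 540 + 40 = 43780

43780 seconds


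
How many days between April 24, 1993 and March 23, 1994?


333 days

From April 24, 1993 to March 23, 1994
Rest of April 1993: 30 - 24 = 6
Full months: May 31, June 30, July 31, August 31, September 30, October 31, November 30, December 31, January 31, February 1994 28
Days into March 1994: 23
Total = 6 + 31 + 30 + 31 + 31 + 30 + 31 + 30 + 31 + 31 + 28 + 23 = 333 days


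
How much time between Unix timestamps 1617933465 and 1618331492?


Difference = 1618331492 - 1617933465 = 398027 seconds
In hours: 398027 / 3600 ≈ 110.6
In days: 398027 / 86400 ≈ 4.61

398027 seconds (110.6 hours / 4.61 days)


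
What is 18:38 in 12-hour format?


Hour: 18
18 - 12 = 6 → PM

6:38 PM


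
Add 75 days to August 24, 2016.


Start: August 24, 2016
Add 75 days
August 24 → September 1: 31 - 24 + 1 = 8 days (75 - 8 = 67 left)
September 1 → October 1: 30 - 1 + 1 = 30 days (67 - 30 = 37 left)
October 1 → November 1: 31 - 1 + 1 = 31 days (37 - 31 = 6 left)
November 1 + 6 = November 7, 2016

November 7, 2016


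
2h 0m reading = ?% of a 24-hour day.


Time: 120 minutes
Day: 1440 minutes
Percentage = (120/1440) × 100 ≈ 8.3%

8.3%


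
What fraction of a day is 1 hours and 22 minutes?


0.0569 (5.69%)

Total minutes: 1×60 + 22 = 82
Day = 24×60 = 1440 minutes
Fraction = 82/1440 ≈ 0.0569
As a percentage: 82/1440 × 100 ≈ 5.69%


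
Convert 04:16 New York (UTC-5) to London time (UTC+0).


Time difference = UTC+0 - UTC-5 = +5 hours
New hour = (4 + 5) mod 24
= 9 mod 24 = 9
Minutes unchanged → 09:16

09:16


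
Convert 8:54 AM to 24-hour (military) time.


Input: 8:54 AM
AM hour stays: 8

08:54


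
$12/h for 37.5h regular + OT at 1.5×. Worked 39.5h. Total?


Regular: 37.5h × $12 = $450.00
Overtime: 39.5 - 37.5 = 2.0h
OT pay: 2.0h × $12 × 1.5 = $36.00
Total = $450.00 + $36.00 = $486.00

$486.00


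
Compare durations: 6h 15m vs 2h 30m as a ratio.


5:2 (2.50)

Duration 1: 375 minutes
Duration 2: 150 minutes
Ratio = 375:150
GCD = 75
Simplified = 5:2
As a decimal: 5/2 = 2.50


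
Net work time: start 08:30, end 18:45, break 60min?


Total time = (18×60+45) - (8×60+30)
= 1125 - 510 = 615 min
Minus break: 615 - 60 = 555 min
= 9h 15m

9h 15m (555 minutes)


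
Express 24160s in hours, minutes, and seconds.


6h 42m 40s

Hours: 24160 ÷ 3600 = 6 remainder 2560
Minutes: 2560 ÷ 60 = 42 remainder 40
Seconds: 40


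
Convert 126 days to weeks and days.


Weeks: 126 ÷ 7 = 18 remainder 0

18 weeks 0 days


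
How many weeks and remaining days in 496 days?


70 weeks 6 days

Weeks: 496 ÷ 7 = 70 remainder 6


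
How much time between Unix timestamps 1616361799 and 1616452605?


90806 seconds (25.2 hours / 1.05 days)

Difference = 1616452605 - 1616361799 = 90806 seconds
In hours: 90806 / 3600 ≈ 25.2
In days: 90806 / 86400 ≈ 1.05


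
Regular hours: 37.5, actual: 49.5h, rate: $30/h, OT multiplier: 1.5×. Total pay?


$1665.00

Regular: 37.5h × $30 = $1125.00
Overtime: 49.5 - 37.5 = 12.0h
OT pay: 12.0h × $30 × 1.5 = $540.00
Total = $1125.00 + $540.00 = $1665.00


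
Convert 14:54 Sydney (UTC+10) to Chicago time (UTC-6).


22:54 (previous day)

Time difference = UTC-6 - UTC+10 = -16 hours
New hour = (14 -16) mod 24
= -2 mod 24 = 22
Minutes unchanged → 22:54; -2 < 0 → previous day


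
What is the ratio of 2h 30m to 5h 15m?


10:21 (0.48)

Duration 1: 150 minutes
Duration 2: 315 minutes
Ratio = 150:315
GCD = 15
Simplified = 10:21
As a decimal: 10/21 ≈ 0.48


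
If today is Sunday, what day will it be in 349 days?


Start: Sunday (index 6)
(6 + 349) mod 7
= 355 mod 7
= 5
Index 5 → Saturday

Saturday


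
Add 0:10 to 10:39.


Start: 639 minutes from midnight
Add: 10 minutes
Total: 649 minutes
Hours: 649 ÷ 60 = 10 remainder 49

10:49


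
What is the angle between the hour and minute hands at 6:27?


Hour hand = 6×30 + 27×0.5 = 193.5°
Minute hand = 27×6 = 162°
Difference = |193.5 - 162| = 31.5°

31.5°


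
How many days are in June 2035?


30 days

Month: June (month 6)
June has 30 days


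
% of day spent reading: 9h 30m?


Time: 570 minutes
Day: 1440 minutes
Percentage = (570/1440) × 100 ≈ 39.6%

39.6%


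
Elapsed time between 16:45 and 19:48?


3h 3m

End time in minutes: 19×60 + 48 = 1188
Start time in minutes: 16×60 + 45 = 1005
Difference = 1188 - 1005 = 183 minutes
= 3 hours 3 minutes


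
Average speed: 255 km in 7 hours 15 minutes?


35.2 km/h

Distance: 255 km
Time: 7h 15m = 435 min = 435/60 = 29/4 hours
Speed = 255 ÷ (29/4) = 255 × 4 / 29 = 1020/29 ≈ 35.2 km/h


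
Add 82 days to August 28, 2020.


Start: August 28, 2020
Add 82 days
August 28 → September 1: 31 - 28 + 1 = 4 days (82 - 4 = 78 left)
September 1 → October 1: 30 - 1 + 1 = 30 days (78 - 30 = 48 left)
October 1 → November 1: 31 - 1 + 1 = 31 days (48 - 31 = 17 left)
November 1 + 17 = November 18, 2020

November 18, 2020


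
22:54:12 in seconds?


Hours: 22 × 3600 = 79200
Minutes: 54 × 60 = 3240
Seconds: 12
Total = 79200 + 3240 + 12 = 82452

82452 seconds


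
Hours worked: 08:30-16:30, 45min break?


7h 15m (435 minutes)

Total time = (16×60+30) - (8×60+30)
= 990 - 510 = 480 min
Minus break: 480 - 45 = 435 min
= 7h 15m


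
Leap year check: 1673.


Rules: divisible by 4 AND (not by 100 OR by 400)
1673 ÷ 4 = 418 remainder 1 → not divisible by 4
Not divisible by 4 → not a leap year

No


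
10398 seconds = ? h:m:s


2h 53m 18s

Hours: 10398 ÷ 3600 = 2 remainder 3198
Minutes: 3198 ÷ 60 = 53 remainder 18
Seconds: 18


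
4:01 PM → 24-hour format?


16:01

Input: 4:01 PM
PM: 4 + 12 = 16


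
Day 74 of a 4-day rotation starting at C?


Shifts: A, B, C, D
Start: C (index 2)
Day 74: (2 + 74 - 1) mod 4
= 75 mod 4
= 3
Index 3 → shift D

Shift D


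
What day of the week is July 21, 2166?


Monday

Zeller's congruence:
q=21, m=7, k=66, j=21
h = (21 + ⌊13×8/5⌋ + 66 + ⌊66/4⌋ + ⌊21/4⌋ - 2×21) mod 7
= (21 + 20 + 66 + 16 + 5 - 42) mod 7
= 86 mod 7 = 2
h=2 → Monday


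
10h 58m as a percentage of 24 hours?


Total minutes: 10×60 + 58 = 658
Day = 24×60 = 1440 minutes
Fraction = 658/1440 ≈ 0.4569
As a percentage: 658/1440 × 100 ≈ 45.69%

0.4569 (45.69%)


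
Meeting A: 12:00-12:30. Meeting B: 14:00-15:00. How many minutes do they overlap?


0 minutes

Meeting A: 720-750 (in minutes from midnight)
Meeting B: 840-900
Overlap start = max(720, 840) = 840
Overlap end = min(750, 900) = 750
Overlap = max(0, 750 - 840) = 0 min


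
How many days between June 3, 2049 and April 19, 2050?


320 days

From June 3, 2049 to April 19, 2050
Rest of June 2049: 30 - 3 = 27
Full months: July 31, August 31, September 30, October 31, November 30, December 31, January 31, February 2050 28, March 31
Days into April 2050: 19
Total = 27 + 31 + 31 + 30 + 31 + 30 + 31 + 31 + 28 + 31 + 19 = 320 days


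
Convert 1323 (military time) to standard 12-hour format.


Hour: 13
13 - 12 = 1 → PM

1:23 PM


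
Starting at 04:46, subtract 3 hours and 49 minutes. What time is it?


Start: 286 minutes from midnight
Subtract: 229 minutes
Remaining: 286 - 229 = 57
Hours: 0, Minutes: 57

00:57


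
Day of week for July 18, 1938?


Monday

Zeller's congruence:
q=18, m=7, k=38, j=19
h = (18 + ⌊13×8/5⌋ + 38 + ⌊38/4⌋ + ⌊19/4⌋ - 2×19) mod 7
= (18 + 20 + 38 + 9 + 4 - 38) mod 7
= 51 mod 7 = 2
h=2 → Monday


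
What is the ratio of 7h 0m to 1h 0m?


Duration 1: 420 minutes
Duration 2: 60 minutes
Ratio = 420:60
GCD = 60
Simplified = 7:1
As a decimal: 7/1 = 7.00

7:1 (7.00)


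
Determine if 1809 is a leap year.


No

Rules: divisible by 4 AND (not by 100 OR by 400)
1809 ÷ 4 = 452 remainder 1 → not divisible by 4
Not divisible by 4 → not a leap year


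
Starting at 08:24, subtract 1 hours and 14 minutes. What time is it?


07:10

Start: 504 minutes from midnight
Subtract: 74 minutes
Remaining: 504 - 74 = 430
Hours: 7, Minutes: 10


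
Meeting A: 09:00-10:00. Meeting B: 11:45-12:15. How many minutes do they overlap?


0 minutes

Meeting A: 540-600 (in minutes from midnight)
Meeting B: 705-735
Overlap start = max(540, 705) = 705
Overlap end = min(600, 735) = 600
Overlap = max(0, 600 - 705) = 0 min


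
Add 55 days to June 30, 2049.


August 24, 2049

Start: June 30, 2049
Add 55 days
June 30 → July 1: 30 - 30 + 1 = 1 days (55 - 1 = 54 left)
July 1 → August 1: 31 - 1 + 1 = 31 days (54 - 31 = 23 left)
August 1 + 23 = August 24, 2049


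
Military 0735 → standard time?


Hour: 7
7 < 12 → AM

7:35 AM


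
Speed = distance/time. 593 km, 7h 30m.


Distance: 593 km
Time: 7h 30m = 450 min = 450/60 = 15/2 hours
Speed = 593 ÷ (15/2) = 593 × 2 / 15 = 1186/15 ≈ 79.1 km/h

79.1 km/h


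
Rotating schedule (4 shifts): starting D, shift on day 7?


Shift B

Shifts: A, B, C, D
Start: D (index 3)
Day 7: (3 + 7 - 1) mod 4
= 9 mod 4
= 1
Index 1 → shift B


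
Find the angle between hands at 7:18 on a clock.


111.0°

Hour hand = 7×30 + 18×0.5 = 219.0°
Minute hand = 18×6 = 108°
Difference = |219.0 - 108| = 111.0°


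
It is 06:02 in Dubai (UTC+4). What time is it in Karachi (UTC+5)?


07:02

Time difference = UTC+5 - UTC+4 = +1 hours
New hour = (6 + 1) mod 24
= 7 mod 24 = 7
Minutes unchanged → 07:02


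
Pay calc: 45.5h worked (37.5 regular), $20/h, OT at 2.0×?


Regular: 37.5h × $20 = $750.00
Overtime: 45.5 - 37.5 = 8.0h
OT pay: 8.0h × $20 × 2.0 = $320.00
Total = $750.00 + $320.00 = $1070.00

$1070.00


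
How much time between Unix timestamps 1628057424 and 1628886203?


828779 seconds (230.2 hours / 9.59 days)

Difference = 1628886203 - 1628057424 = 828779 seconds
In hours: 828779 / 3600 ≈ 230.2
In days: 828779 / 86400 ≈ 9.59


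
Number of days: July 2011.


31 days

Month: July (month 7)
July has 31 days


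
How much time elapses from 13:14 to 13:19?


0h 5m

End time in minutes: 13×60 + 19 = 799
Start time in minutes: 13×60 + 14 = 794
Difference = 799 - 794 = 5 minutes
= 0 hours 5 minutes


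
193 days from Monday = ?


Friday

Start: Monday (index 0)
(0 + 193) mod 7
= 193 mod 7
= 4
Index 4 → Friday


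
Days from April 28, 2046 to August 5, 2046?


From April 28, 2046 to August 5, 2046
Rest of April 2046: 30 - 28 = 2
Full months: May 31, June 30, July 31
Days into August 2046: 5
Total = 2 + 31 + 30 + 31 + 5 = 99 days

99 days


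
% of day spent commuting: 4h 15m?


17.7%

Time: 255 minutes
Day: 1440 minutes
Percentage = (255/1440) × 100 ≈ 17.7%


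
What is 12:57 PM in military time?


12:57

Input: 12:57 PM
12 PM → 12 (noon)


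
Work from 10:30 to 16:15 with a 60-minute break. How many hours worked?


Total time = (16×60+15) - (10×60+30)
= 975 - 630 = 345 min
Minus break: 345 - 60 = 285 min
= 4h 45m

4h 45m (285 minutes)


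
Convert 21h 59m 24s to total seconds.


Hours: 21 × 3600 = 75600
Minutes: 59 × 60 = 3540
Seconds: 24
Total = 75600 + 3540 + 24 = 79164

79164 seconds


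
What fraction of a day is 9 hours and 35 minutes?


0.3993 (39.93%)

Total minutes: 9×60 + 35 = 575
Day = 24×60 = 1440 minutes
Fraction = 575/1440 ≈ 0.3993
As a percentage: 575/1440 × 100 ≈ 39.93%


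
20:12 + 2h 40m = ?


Start: 1212 minutes from midnight
Add: 160 minutes
Total: 1372 minutes
Hours: 1372 ÷ 60 = 22 remainder 52

22:52


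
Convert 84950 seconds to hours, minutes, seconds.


Hours: 84950 ÷ 3600 = 23 remainder 2150
Minutes: 2150 ÷ 60 = 35 remainder 50
Seconds: 50

23h 35m 50s


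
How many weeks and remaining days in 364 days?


Weeks: 364 ÷ 7 = 52 remainder 0

52 weeks 0 days


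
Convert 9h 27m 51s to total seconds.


34071 seconds

Hours: 9 × 3600 = 32400
Minutes: 27 × 60 = 1620
Seconds: 51
Total = 32400 + 1620 + 51 = 34071


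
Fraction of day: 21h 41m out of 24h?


Total minutes: 21×60 + 41 = 1301
Day = 24×60 = 1440 minutes
Fraction = 1301/1440 ≈ 0.9035
As a percentage: 1301/1440 × 100 ≈ 90.35%

0.9035 (90.35%)


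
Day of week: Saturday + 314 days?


Friday

Start: Saturday (index 5)
(5 + 314) mod 7
= 319 mod 7
= 4
Index 4 → Friday


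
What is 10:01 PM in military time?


22:01

Input: 10:01 PM
PM: 10 + 12 = 22


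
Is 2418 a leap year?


No

Rules: divisible by 4 AND (not by 100 OR by 400)
2418 ÷ 4 = 604 remainder 2 → not divisible by 4
Not divisible by 4 → not a leap year


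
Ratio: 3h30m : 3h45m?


14:15 (0.93)

Duration 1: 210 minutes
Duration 2: 225 minutes
Ratio = 210:225
GCD = 15
Simplified = 14:15
As a decimal: 14/15 ≈ 0.93


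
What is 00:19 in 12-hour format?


12:19 AM

Hour: 0
0 → 12 AM (midnight)


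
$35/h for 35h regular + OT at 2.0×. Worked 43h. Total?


Regular: 35h × $35 = $1225.00
Overtime: 43 - 35 = 8h
OT pay: 8h × $35 × 2.0 = $560.00
Total = $1225.00 + $560.00 = $1785.00

$1785.00


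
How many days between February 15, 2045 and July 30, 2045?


From February 15, 2045 to July 30, 2045
Rest of February 2045: 28 - 15 = 13
Full months: March 31, April 30, May 31, June 30
Days into July 2045: 30
Total = 13 + 31 + 30 + 31 + 30 + 30 = 165 days

165 days


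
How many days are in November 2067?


Month: November (month 11)
November has 30 days

30 days


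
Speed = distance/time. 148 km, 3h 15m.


45.5 km/h

Distance: 148 km
Time: 3h 15m = 195 min = 195/60 = 13/4 hours
Speed = 148 ÷ (13/4) = 148 × 4 / 13 = 592/13 ≈ 45.5 km/h


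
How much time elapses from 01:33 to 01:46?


0h 13m

End time in minutes: 1×60 + 46 = 106
Start time in minutes: 1×60 + 33 = 93
Difference = 106 - 93 = 13 minutes
= 0 hours 13 minutes


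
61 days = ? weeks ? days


Weeks: 61 ÷ 7 = 8 remainder 5

8 weeks 5 days


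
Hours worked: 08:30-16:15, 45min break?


Total time = (16×60+15) - (8×60+30)
= 975 - 510 = 465 min
Minus break: 465 - 45 = 420 min
= 7h 0m

7h 0m (420 minutes)


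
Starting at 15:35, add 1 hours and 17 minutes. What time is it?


Start: 935 minutes from midnight
Add: 77 minutes
Total: 1012 minutes
Hours: 1012 ÷ 60 = 16 remainder 52

16:52


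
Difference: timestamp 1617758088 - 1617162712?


Difference = 1617758088 - 1617162712 = 595376 seconds
In hours: 595376 / 3600 ≈ 165.4
In days: 595376 / 86400 ≈ 6.89

595376 seconds (165.4 hours / 6.89 days)


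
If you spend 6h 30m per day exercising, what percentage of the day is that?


27.1%

Time: 390 minutes
Day: 1440 minutes
Percentage = (390/1440) × 100 ≈ 27.1%


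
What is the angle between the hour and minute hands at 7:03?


166.5°

Hour hand = 7×30 + 3×0.5 = 211.5°
Minute hand = 3×6 = 18°
Difference = |211.5 - 18| = 193.5°
Since > 180°: 360 - 193.5 = 166.5°


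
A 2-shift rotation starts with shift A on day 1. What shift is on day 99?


Shift A

Shifts: A, B
Start: A (index 0)
Day 99: (0 + 99 - 1) mod 2
= 98 mod 2
= 0
Index 0 → shift A


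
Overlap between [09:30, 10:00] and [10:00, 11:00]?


Meeting A: 570-600 (in minutes from midnight)
Meeting B: 600-660
Overlap start = max(570, 600) = 600
Overlap end = min(600, 660) = 600
Overlap = max(0, 600 - 600) = 0 min

0 minutes


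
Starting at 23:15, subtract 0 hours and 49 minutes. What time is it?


22:26

Start: 1395 minutes from midnight
Subtract: 49 minutes
Remaining: 1395 - 49 = 1346
Hours: 22, Minutes: 26


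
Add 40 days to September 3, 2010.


October 13, 2010

Start: September 3, 2010
Add 40 days
September 3 → October 1: 30 - 3 + 1 = 28 days (40 - 28 = 12 left)
October 1 + 12 = October 13, 2010


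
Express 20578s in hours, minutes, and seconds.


Hours: 20578 ÷ 3600 = 5 remainder 2578
Minutes: 2578 ÷ 60 = 42 remainder 58
Seconds: 58

5h 42m 58s


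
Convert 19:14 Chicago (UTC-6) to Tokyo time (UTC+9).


Time difference = UTC+9 - UTC-6 = +15 hours
New hour = (19 + 15) mod 24
= 34 mod 24 = 10
Minutes unchanged → 10:14; 34 ≥ 24 → next day

10:14 (next day)


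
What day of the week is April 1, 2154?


Monday

Zeller's congruence:
q=1, m=4, k=54, j=21
h = (1 + ⌊13×5/5⌋ + 54 + ⌊54/4⌋ + ⌊21/4⌋ - 2×21) mod 7
= (1 + 13 + 54 + 13 + 5 - 42) mod 7
= 44 mod 7 = 2
h=2 → Monday


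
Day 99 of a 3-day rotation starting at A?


Shifts: A, B, C
Start: A (index 0)
Day 99: (0 + 99 - 1) mod 3
= 98 mod 3
= 2
Index 2 → shift C

Shift C


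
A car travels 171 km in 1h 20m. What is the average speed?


128.3 km/h

Distance: 171 km
Time: 1h 20m = 80 min = 80/60 = 4/3 hours
Speed = 171 ÷ (4/3) = 171 × 3 / 4 = 513/4 ≈ 128.3 km/h


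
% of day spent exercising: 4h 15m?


Time: 255 minutes
Day: 1440 minutes
Percentage = (255/1440) × 100 ≈ 17.7%

17.7%


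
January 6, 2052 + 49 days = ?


February 24, 2052

Start: January 6, 2052
Add 49 days
January 6 → February 1: 31 - 6 + 1 = 26 days (49 - 26 = 23 left)
February 1 + 23 = February 24, 2052


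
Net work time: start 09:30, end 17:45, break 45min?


7h 30m (450 minutes)

Total time = (17×60+45) - (9×60+30)
= 1065 - 570 = 495 min
Minus break: 495 - 45 = 450 min
= 7h 30m


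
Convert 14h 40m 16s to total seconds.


Hours: 14 × 3600 = 50400
Minutes: 40 × 60 = 2400
Seconds: 16
Total = 50400 + 2400 + 16 = 52816

52816 seconds


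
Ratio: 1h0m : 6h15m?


Duration 1: 60 minutes
Duration 2: 375 minutes
Ratio = 60:375
GCD = 15
Simplified = 4:25
As a decimal: 4/25 = 0.16

4:25 (0.16)


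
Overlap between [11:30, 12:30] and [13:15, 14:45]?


Meeting A: 690-750 (in minutes from midnight)
Meeting B: 795-885
Overlap start = max(690, 795) = 795
Overlap end = min(750, 885) = 750
Overlap = max(0, 750 - 795) = 0 min

0 minutes


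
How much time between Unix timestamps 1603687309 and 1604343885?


656576 seconds (182.4 hours / 7.60 days)

Difference = 1604343885 - 1603687309 = 656576 seconds
In hours: 656576 / 3600 ≈ 182.4
In days: 656576 / 86400 ≈ 7.60


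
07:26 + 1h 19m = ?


Start: 446 minutes from midnight
Add: 79 minutes
Total: 525 minutes
Hours: 525 ÷ 60 = 8 remainder 45

08:45


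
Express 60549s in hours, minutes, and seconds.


16h 49m 9s

Hours: 60549 ÷ 3600 = 16 remainder 2949
Minutes: 2949 ÷ 60 = 49 remainder 9
Seconds: 9


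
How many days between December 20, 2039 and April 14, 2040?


From December 20, 2039 to April 14, 2040
Rest of December 2039: 31 - 20 = 11
Full months: January 31, February 2040 29, March 31
Days into April 2040: 14
Total = 11 + 31 + 29 + 31 + 14 = 116 days

116 days


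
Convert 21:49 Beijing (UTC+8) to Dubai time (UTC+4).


Time difference = UTC+4 - UTC+8 = -4 hours
New hour = (21 -4) mod 24
= 17 mod 24 = 17
Minutes unchanged → 17:49

17:49


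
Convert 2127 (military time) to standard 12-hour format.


9:27 PM

Hour: 21
21 - 12 = 9 → PM
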